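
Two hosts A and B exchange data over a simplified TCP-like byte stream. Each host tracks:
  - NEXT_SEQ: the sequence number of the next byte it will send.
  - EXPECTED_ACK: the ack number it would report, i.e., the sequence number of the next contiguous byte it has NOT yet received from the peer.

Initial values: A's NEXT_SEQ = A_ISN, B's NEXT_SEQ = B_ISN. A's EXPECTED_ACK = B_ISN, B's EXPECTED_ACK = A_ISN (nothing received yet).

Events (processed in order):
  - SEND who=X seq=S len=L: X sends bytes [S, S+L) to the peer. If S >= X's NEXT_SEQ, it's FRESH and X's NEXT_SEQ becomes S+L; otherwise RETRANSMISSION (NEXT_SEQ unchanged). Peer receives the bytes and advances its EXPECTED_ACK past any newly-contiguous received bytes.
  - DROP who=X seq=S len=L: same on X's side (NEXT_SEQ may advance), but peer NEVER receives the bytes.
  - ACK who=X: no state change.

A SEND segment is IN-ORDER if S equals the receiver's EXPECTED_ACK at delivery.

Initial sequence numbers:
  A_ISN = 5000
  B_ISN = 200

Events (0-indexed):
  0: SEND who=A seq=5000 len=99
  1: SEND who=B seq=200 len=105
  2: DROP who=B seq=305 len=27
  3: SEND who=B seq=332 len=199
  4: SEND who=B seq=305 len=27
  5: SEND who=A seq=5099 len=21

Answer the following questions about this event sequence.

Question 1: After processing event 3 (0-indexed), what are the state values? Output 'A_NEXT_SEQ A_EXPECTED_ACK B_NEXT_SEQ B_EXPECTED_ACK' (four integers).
After event 0: A_seq=5099 A_ack=200 B_seq=200 B_ack=5099
After event 1: A_seq=5099 A_ack=305 B_seq=305 B_ack=5099
After event 2: A_seq=5099 A_ack=305 B_seq=332 B_ack=5099
After event 3: A_seq=5099 A_ack=305 B_seq=531 B_ack=5099

5099 305 531 5099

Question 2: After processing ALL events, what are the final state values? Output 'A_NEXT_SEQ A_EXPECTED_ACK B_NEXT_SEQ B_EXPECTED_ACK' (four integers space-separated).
After event 0: A_seq=5099 A_ack=200 B_seq=200 B_ack=5099
After event 1: A_seq=5099 A_ack=305 B_seq=305 B_ack=5099
After event 2: A_seq=5099 A_ack=305 B_seq=332 B_ack=5099
After event 3: A_seq=5099 A_ack=305 B_seq=531 B_ack=5099
After event 4: A_seq=5099 A_ack=531 B_seq=531 B_ack=5099
After event 5: A_seq=5120 A_ack=531 B_seq=531 B_ack=5120

Answer: 5120 531 531 5120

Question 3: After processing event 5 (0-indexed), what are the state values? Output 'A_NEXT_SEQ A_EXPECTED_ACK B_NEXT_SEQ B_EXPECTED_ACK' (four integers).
After event 0: A_seq=5099 A_ack=200 B_seq=200 B_ack=5099
After event 1: A_seq=5099 A_ack=305 B_seq=305 B_ack=5099
After event 2: A_seq=5099 A_ack=305 B_seq=332 B_ack=5099
After event 3: A_seq=5099 A_ack=305 B_seq=531 B_ack=5099
After event 4: A_seq=5099 A_ack=531 B_seq=531 B_ack=5099
After event 5: A_seq=5120 A_ack=531 B_seq=531 B_ack=5120

5120 531 531 5120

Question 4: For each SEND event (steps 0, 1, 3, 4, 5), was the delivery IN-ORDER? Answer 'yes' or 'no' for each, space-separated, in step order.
Answer: yes yes no yes yes

Derivation:
Step 0: SEND seq=5000 -> in-order
Step 1: SEND seq=200 -> in-order
Step 3: SEND seq=332 -> out-of-order
Step 4: SEND seq=305 -> in-order
Step 5: SEND seq=5099 -> in-order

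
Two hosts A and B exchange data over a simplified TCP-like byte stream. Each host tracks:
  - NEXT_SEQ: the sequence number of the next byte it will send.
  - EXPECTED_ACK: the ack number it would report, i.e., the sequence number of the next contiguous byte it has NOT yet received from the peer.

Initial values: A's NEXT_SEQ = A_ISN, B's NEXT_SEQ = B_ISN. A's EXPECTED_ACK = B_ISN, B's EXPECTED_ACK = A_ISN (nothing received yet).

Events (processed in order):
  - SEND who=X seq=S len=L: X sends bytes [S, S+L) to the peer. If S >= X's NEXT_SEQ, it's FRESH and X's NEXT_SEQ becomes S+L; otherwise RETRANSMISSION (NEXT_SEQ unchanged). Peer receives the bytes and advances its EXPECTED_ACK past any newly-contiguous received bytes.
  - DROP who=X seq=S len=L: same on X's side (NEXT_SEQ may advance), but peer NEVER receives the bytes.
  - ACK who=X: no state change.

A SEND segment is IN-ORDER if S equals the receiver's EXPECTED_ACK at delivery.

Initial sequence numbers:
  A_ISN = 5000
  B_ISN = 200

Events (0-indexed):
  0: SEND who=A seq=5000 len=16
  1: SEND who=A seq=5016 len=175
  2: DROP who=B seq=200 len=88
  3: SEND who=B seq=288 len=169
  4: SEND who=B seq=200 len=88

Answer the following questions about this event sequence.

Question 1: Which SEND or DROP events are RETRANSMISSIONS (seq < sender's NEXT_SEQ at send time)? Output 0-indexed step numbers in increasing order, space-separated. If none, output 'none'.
Answer: 4

Derivation:
Step 0: SEND seq=5000 -> fresh
Step 1: SEND seq=5016 -> fresh
Step 2: DROP seq=200 -> fresh
Step 3: SEND seq=288 -> fresh
Step 4: SEND seq=200 -> retransmit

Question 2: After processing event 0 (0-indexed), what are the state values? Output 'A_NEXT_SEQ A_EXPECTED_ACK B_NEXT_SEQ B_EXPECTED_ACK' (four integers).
After event 0: A_seq=5016 A_ack=200 B_seq=200 B_ack=5016

5016 200 200 5016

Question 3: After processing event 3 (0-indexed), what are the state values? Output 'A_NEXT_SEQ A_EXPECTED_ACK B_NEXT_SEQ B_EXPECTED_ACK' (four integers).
After event 0: A_seq=5016 A_ack=200 B_seq=200 B_ack=5016
After event 1: A_seq=5191 A_ack=200 B_seq=200 B_ack=5191
After event 2: A_seq=5191 A_ack=200 B_seq=288 B_ack=5191
After event 3: A_seq=5191 A_ack=200 B_seq=457 B_ack=5191

5191 200 457 5191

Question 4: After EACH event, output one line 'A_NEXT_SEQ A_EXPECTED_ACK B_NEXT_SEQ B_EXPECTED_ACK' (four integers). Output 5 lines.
5016 200 200 5016
5191 200 200 5191
5191 200 288 5191
5191 200 457 5191
5191 457 457 5191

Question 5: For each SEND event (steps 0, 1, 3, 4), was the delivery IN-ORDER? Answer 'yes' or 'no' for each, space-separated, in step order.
Step 0: SEND seq=5000 -> in-order
Step 1: SEND seq=5016 -> in-order
Step 3: SEND seq=288 -> out-of-order
Step 4: SEND seq=200 -> in-order

Answer: yes yes no yes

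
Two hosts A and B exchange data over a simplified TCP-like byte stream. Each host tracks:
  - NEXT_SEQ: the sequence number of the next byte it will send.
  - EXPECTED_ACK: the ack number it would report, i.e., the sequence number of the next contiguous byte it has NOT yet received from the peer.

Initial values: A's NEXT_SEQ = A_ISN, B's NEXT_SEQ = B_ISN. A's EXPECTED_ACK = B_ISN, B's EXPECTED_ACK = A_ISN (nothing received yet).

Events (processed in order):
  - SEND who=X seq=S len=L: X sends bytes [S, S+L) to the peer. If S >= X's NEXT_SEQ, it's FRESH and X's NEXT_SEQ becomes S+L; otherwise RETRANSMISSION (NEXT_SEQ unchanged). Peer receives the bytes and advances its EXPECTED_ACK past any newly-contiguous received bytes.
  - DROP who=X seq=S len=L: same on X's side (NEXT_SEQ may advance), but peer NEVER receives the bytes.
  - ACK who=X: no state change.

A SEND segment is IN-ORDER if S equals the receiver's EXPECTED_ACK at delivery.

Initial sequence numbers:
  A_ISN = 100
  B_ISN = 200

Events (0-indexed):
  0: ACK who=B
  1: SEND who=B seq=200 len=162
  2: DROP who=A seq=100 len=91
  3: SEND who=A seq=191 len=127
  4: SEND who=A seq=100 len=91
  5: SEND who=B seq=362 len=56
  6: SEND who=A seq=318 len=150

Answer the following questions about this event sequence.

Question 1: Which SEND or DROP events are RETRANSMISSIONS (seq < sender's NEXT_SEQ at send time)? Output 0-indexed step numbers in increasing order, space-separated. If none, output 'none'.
Step 1: SEND seq=200 -> fresh
Step 2: DROP seq=100 -> fresh
Step 3: SEND seq=191 -> fresh
Step 4: SEND seq=100 -> retransmit
Step 5: SEND seq=362 -> fresh
Step 6: SEND seq=318 -> fresh

Answer: 4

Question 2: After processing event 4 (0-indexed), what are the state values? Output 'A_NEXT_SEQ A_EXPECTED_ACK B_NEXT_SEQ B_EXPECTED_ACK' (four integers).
After event 0: A_seq=100 A_ack=200 B_seq=200 B_ack=100
After event 1: A_seq=100 A_ack=362 B_seq=362 B_ack=100
After event 2: A_seq=191 A_ack=362 B_seq=362 B_ack=100
After event 3: A_seq=318 A_ack=362 B_seq=362 B_ack=100
After event 4: A_seq=318 A_ack=362 B_seq=362 B_ack=318

318 362 362 318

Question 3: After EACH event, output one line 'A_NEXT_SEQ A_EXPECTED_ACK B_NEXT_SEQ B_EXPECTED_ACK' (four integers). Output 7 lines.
100 200 200 100
100 362 362 100
191 362 362 100
318 362 362 100
318 362 362 318
318 418 418 318
468 418 418 468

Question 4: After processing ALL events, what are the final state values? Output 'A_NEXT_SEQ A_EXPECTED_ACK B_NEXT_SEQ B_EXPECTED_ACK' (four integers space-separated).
Answer: 468 418 418 468

Derivation:
After event 0: A_seq=100 A_ack=200 B_seq=200 B_ack=100
After event 1: A_seq=100 A_ack=362 B_seq=362 B_ack=100
After event 2: A_seq=191 A_ack=362 B_seq=362 B_ack=100
After event 3: A_seq=318 A_ack=362 B_seq=362 B_ack=100
After event 4: A_seq=318 A_ack=362 B_seq=362 B_ack=318
After event 5: A_seq=318 A_ack=418 B_seq=418 B_ack=318
After event 6: A_seq=468 A_ack=418 B_seq=418 B_ack=468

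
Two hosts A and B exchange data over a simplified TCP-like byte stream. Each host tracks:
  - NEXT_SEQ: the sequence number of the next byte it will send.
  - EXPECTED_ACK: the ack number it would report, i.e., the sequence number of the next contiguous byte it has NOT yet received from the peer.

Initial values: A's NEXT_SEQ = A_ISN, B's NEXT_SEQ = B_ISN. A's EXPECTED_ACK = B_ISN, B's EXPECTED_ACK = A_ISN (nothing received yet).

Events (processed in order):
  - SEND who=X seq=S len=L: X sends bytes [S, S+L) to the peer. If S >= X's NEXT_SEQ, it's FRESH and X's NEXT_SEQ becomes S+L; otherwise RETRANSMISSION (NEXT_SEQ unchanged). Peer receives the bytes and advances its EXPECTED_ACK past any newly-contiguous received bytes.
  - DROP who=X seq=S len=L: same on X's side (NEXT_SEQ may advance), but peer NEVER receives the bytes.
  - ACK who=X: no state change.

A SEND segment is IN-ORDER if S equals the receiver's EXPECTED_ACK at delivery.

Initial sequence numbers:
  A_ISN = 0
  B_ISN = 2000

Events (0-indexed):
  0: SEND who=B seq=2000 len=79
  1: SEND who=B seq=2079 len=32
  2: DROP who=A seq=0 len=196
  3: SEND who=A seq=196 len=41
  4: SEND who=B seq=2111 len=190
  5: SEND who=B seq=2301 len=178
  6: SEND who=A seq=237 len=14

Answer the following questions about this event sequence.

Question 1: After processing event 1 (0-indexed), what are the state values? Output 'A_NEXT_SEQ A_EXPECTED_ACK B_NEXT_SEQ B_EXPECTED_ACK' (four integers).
After event 0: A_seq=0 A_ack=2079 B_seq=2079 B_ack=0
After event 1: A_seq=0 A_ack=2111 B_seq=2111 B_ack=0

0 2111 2111 0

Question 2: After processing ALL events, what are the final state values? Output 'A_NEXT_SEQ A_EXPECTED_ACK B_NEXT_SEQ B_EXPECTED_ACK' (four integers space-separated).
Answer: 251 2479 2479 0

Derivation:
After event 0: A_seq=0 A_ack=2079 B_seq=2079 B_ack=0
After event 1: A_seq=0 A_ack=2111 B_seq=2111 B_ack=0
After event 2: A_seq=196 A_ack=2111 B_seq=2111 B_ack=0
After event 3: A_seq=237 A_ack=2111 B_seq=2111 B_ack=0
After event 4: A_seq=237 A_ack=2301 B_seq=2301 B_ack=0
After event 5: A_seq=237 A_ack=2479 B_seq=2479 B_ack=0
After event 6: A_seq=251 A_ack=2479 B_seq=2479 B_ack=0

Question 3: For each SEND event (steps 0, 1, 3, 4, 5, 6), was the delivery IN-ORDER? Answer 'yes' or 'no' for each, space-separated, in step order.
Answer: yes yes no yes yes no

Derivation:
Step 0: SEND seq=2000 -> in-order
Step 1: SEND seq=2079 -> in-order
Step 3: SEND seq=196 -> out-of-order
Step 4: SEND seq=2111 -> in-order
Step 5: SEND seq=2301 -> in-order
Step 6: SEND seq=237 -> out-of-order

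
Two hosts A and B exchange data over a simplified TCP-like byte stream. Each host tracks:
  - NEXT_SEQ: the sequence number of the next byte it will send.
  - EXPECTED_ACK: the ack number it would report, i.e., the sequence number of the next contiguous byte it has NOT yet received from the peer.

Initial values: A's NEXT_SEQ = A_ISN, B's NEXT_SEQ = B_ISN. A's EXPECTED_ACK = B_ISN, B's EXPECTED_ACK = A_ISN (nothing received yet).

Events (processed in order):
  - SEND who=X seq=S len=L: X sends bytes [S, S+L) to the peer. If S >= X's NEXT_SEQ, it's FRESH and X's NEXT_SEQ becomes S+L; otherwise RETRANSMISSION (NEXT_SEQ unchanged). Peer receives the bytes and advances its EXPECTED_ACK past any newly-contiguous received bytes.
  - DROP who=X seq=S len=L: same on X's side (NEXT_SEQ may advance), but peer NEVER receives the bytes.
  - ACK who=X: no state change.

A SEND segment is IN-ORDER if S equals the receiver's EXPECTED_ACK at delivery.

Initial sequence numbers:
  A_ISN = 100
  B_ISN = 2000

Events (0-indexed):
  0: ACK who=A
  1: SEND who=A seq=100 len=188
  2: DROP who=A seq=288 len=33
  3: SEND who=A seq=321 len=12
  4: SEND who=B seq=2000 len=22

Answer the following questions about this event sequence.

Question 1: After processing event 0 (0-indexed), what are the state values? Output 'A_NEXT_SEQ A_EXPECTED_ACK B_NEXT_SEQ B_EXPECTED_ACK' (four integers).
After event 0: A_seq=100 A_ack=2000 B_seq=2000 B_ack=100

100 2000 2000 100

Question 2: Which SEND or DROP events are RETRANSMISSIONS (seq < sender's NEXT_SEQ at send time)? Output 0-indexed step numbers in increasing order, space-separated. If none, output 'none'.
Step 1: SEND seq=100 -> fresh
Step 2: DROP seq=288 -> fresh
Step 3: SEND seq=321 -> fresh
Step 4: SEND seq=2000 -> fresh

Answer: none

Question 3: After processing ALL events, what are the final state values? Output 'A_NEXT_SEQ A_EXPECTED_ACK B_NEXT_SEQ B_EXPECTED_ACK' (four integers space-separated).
Answer: 333 2022 2022 288

Derivation:
After event 0: A_seq=100 A_ack=2000 B_seq=2000 B_ack=100
After event 1: A_seq=288 A_ack=2000 B_seq=2000 B_ack=288
After event 2: A_seq=321 A_ack=2000 B_seq=2000 B_ack=288
After event 3: A_seq=333 A_ack=2000 B_seq=2000 B_ack=288
After event 4: A_seq=333 A_ack=2022 B_seq=2022 B_ack=288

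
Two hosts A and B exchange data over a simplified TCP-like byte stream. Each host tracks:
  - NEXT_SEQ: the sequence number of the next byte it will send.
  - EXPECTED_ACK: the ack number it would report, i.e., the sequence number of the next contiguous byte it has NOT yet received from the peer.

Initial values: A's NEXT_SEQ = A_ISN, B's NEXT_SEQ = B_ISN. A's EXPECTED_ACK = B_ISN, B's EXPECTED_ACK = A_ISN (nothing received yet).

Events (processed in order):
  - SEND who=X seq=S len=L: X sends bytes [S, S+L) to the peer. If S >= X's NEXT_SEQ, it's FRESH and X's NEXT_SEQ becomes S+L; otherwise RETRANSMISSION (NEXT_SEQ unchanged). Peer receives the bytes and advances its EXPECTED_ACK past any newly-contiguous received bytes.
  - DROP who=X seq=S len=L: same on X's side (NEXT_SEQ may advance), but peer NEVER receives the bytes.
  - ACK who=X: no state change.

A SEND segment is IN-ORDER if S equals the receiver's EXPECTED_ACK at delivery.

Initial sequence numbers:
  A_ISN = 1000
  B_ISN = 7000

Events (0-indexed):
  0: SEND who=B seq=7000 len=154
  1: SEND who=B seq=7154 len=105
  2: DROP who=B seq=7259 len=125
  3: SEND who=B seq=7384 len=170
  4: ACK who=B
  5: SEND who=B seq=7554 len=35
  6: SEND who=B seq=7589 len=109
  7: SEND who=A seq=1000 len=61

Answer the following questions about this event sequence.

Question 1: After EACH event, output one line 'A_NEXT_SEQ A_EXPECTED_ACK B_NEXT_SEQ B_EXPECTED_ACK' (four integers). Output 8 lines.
1000 7154 7154 1000
1000 7259 7259 1000
1000 7259 7384 1000
1000 7259 7554 1000
1000 7259 7554 1000
1000 7259 7589 1000
1000 7259 7698 1000
1061 7259 7698 1061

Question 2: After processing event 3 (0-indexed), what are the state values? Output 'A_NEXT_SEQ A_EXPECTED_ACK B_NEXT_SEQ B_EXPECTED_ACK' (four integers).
After event 0: A_seq=1000 A_ack=7154 B_seq=7154 B_ack=1000
After event 1: A_seq=1000 A_ack=7259 B_seq=7259 B_ack=1000
After event 2: A_seq=1000 A_ack=7259 B_seq=7384 B_ack=1000
After event 3: A_seq=1000 A_ack=7259 B_seq=7554 B_ack=1000

1000 7259 7554 1000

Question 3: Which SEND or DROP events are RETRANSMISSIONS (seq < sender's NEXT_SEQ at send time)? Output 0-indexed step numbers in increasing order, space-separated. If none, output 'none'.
Answer: none

Derivation:
Step 0: SEND seq=7000 -> fresh
Step 1: SEND seq=7154 -> fresh
Step 2: DROP seq=7259 -> fresh
Step 3: SEND seq=7384 -> fresh
Step 5: SEND seq=7554 -> fresh
Step 6: SEND seq=7589 -> fresh
Step 7: SEND seq=1000 -> fresh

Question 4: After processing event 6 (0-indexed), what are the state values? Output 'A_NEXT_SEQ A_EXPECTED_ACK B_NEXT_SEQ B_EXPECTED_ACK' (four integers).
After event 0: A_seq=1000 A_ack=7154 B_seq=7154 B_ack=1000
After event 1: A_seq=1000 A_ack=7259 B_seq=7259 B_ack=1000
After event 2: A_seq=1000 A_ack=7259 B_seq=7384 B_ack=1000
After event 3: A_seq=1000 A_ack=7259 B_seq=7554 B_ack=1000
After event 4: A_seq=1000 A_ack=7259 B_seq=7554 B_ack=1000
After event 5: A_seq=1000 A_ack=7259 B_seq=7589 B_ack=1000
After event 6: A_seq=1000 A_ack=7259 B_seq=7698 B_ack=1000

1000 7259 7698 1000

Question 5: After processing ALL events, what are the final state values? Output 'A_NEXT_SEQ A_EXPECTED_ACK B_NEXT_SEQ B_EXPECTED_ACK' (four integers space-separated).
After event 0: A_seq=1000 A_ack=7154 B_seq=7154 B_ack=1000
After event 1: A_seq=1000 A_ack=7259 B_seq=7259 B_ack=1000
After event 2: A_seq=1000 A_ack=7259 B_seq=7384 B_ack=1000
After event 3: A_seq=1000 A_ack=7259 B_seq=7554 B_ack=1000
After event 4: A_seq=1000 A_ack=7259 B_seq=7554 B_ack=1000
After event 5: A_seq=1000 A_ack=7259 B_seq=7589 B_ack=1000
After event 6: A_seq=1000 A_ack=7259 B_seq=7698 B_ack=1000
After event 7: A_seq=1061 A_ack=7259 B_seq=7698 B_ack=1061

Answer: 1061 7259 7698 1061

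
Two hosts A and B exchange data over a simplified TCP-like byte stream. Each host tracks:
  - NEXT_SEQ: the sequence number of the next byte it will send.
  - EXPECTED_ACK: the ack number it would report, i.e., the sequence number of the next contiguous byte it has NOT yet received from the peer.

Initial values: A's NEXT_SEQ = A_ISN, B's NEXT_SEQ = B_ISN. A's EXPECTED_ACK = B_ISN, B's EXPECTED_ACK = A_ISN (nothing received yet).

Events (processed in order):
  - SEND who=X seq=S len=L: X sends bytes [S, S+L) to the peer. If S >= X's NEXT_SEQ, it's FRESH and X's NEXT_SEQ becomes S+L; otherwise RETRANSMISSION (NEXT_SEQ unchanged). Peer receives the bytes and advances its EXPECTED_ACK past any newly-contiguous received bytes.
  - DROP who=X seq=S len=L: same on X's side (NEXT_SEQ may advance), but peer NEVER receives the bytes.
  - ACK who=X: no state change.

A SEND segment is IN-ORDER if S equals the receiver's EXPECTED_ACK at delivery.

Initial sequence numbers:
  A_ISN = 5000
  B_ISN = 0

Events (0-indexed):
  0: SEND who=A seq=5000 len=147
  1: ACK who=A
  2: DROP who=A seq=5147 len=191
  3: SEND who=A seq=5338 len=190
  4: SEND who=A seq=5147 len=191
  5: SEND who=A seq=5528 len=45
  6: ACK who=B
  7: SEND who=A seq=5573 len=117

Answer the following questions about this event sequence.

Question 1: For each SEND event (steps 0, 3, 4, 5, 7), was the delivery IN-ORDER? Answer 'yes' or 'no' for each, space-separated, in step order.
Step 0: SEND seq=5000 -> in-order
Step 3: SEND seq=5338 -> out-of-order
Step 4: SEND seq=5147 -> in-order
Step 5: SEND seq=5528 -> in-order
Step 7: SEND seq=5573 -> in-order

Answer: yes no yes yes yes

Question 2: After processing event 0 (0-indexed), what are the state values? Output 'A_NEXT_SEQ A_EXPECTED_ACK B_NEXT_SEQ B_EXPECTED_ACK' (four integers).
After event 0: A_seq=5147 A_ack=0 B_seq=0 B_ack=5147

5147 0 0 5147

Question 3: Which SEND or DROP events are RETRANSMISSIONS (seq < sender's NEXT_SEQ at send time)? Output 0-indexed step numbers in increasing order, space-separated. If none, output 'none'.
Step 0: SEND seq=5000 -> fresh
Step 2: DROP seq=5147 -> fresh
Step 3: SEND seq=5338 -> fresh
Step 4: SEND seq=5147 -> retransmit
Step 5: SEND seq=5528 -> fresh
Step 7: SEND seq=5573 -> fresh

Answer: 4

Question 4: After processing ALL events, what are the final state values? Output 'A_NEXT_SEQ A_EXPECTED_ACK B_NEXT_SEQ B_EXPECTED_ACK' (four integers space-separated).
After event 0: A_seq=5147 A_ack=0 B_seq=0 B_ack=5147
After event 1: A_seq=5147 A_ack=0 B_seq=0 B_ack=5147
After event 2: A_seq=5338 A_ack=0 B_seq=0 B_ack=5147
After event 3: A_seq=5528 A_ack=0 B_seq=0 B_ack=5147
After event 4: A_seq=5528 A_ack=0 B_seq=0 B_ack=5528
After event 5: A_seq=5573 A_ack=0 B_seq=0 B_ack=5573
After event 6: A_seq=5573 A_ack=0 B_seq=0 B_ack=5573
After event 7: A_seq=5690 A_ack=0 B_seq=0 B_ack=5690

Answer: 5690 0 0 5690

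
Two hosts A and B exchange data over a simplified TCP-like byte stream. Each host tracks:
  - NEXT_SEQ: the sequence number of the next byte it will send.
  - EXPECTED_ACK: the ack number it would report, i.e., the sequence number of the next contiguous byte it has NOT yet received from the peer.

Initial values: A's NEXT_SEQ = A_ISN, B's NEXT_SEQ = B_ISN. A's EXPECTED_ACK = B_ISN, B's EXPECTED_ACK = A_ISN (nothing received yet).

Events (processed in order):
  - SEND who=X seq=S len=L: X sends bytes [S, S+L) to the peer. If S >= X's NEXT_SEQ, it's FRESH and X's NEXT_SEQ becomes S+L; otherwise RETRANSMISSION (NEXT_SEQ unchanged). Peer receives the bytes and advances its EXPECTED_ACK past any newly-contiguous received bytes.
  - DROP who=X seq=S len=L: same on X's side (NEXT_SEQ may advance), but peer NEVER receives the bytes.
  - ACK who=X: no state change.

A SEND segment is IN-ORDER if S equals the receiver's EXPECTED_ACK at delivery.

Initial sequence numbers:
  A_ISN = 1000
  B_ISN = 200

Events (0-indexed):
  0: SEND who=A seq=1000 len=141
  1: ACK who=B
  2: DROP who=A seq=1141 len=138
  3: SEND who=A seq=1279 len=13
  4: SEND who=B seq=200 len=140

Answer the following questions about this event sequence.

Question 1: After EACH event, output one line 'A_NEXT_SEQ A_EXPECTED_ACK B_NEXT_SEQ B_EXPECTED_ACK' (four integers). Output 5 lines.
1141 200 200 1141
1141 200 200 1141
1279 200 200 1141
1292 200 200 1141
1292 340 340 1141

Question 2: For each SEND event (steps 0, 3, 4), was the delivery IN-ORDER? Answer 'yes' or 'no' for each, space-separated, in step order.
Step 0: SEND seq=1000 -> in-order
Step 3: SEND seq=1279 -> out-of-order
Step 4: SEND seq=200 -> in-order

Answer: yes no yes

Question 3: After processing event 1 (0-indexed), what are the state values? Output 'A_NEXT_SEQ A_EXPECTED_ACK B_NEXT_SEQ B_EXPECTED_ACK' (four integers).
After event 0: A_seq=1141 A_ack=200 B_seq=200 B_ack=1141
After event 1: A_seq=1141 A_ack=200 B_seq=200 B_ack=1141

1141 200 200 1141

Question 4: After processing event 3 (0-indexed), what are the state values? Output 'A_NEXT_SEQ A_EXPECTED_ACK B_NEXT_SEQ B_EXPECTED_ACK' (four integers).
After event 0: A_seq=1141 A_ack=200 B_seq=200 B_ack=1141
After event 1: A_seq=1141 A_ack=200 B_seq=200 B_ack=1141
After event 2: A_seq=1279 A_ack=200 B_seq=200 B_ack=1141
After event 3: A_seq=1292 A_ack=200 B_seq=200 B_ack=1141

1292 200 200 1141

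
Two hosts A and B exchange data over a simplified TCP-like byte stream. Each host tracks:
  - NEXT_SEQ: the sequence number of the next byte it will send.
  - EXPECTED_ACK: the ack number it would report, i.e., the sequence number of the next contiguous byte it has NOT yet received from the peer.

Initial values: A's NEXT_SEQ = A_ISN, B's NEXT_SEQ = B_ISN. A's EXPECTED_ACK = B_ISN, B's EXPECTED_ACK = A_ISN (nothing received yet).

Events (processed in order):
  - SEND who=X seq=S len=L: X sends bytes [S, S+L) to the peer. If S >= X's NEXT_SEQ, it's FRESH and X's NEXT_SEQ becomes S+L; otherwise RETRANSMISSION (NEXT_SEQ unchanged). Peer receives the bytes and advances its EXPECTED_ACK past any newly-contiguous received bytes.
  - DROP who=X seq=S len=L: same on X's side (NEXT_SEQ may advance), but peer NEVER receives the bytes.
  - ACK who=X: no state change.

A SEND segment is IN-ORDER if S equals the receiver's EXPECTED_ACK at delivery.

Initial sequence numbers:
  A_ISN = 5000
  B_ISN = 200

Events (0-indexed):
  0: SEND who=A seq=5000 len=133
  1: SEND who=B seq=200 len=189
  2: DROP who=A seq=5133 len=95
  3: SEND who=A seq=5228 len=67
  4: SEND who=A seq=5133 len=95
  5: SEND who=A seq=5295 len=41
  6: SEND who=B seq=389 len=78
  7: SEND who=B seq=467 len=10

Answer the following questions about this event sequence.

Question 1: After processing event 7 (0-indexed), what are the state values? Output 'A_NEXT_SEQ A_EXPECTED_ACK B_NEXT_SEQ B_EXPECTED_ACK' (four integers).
After event 0: A_seq=5133 A_ack=200 B_seq=200 B_ack=5133
After event 1: A_seq=5133 A_ack=389 B_seq=389 B_ack=5133
After event 2: A_seq=5228 A_ack=389 B_seq=389 B_ack=5133
After event 3: A_seq=5295 A_ack=389 B_seq=389 B_ack=5133
After event 4: A_seq=5295 A_ack=389 B_seq=389 B_ack=5295
After event 5: A_seq=5336 A_ack=389 B_seq=389 B_ack=5336
After event 6: A_seq=5336 A_ack=467 B_seq=467 B_ack=5336
After event 7: A_seq=5336 A_ack=477 B_seq=477 B_ack=5336

5336 477 477 5336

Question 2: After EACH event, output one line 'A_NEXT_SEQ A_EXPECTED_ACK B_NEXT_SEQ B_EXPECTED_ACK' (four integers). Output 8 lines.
5133 200 200 5133
5133 389 389 5133
5228 389 389 5133
5295 389 389 5133
5295 389 389 5295
5336 389 389 5336
5336 467 467 5336
5336 477 477 5336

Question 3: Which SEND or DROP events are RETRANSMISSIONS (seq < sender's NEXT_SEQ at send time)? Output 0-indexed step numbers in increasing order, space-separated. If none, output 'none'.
Answer: 4

Derivation:
Step 0: SEND seq=5000 -> fresh
Step 1: SEND seq=200 -> fresh
Step 2: DROP seq=5133 -> fresh
Step 3: SEND seq=5228 -> fresh
Step 4: SEND seq=5133 -> retransmit
Step 5: SEND seq=5295 -> fresh
Step 6: SEND seq=389 -> fresh
Step 7: SEND seq=467 -> fresh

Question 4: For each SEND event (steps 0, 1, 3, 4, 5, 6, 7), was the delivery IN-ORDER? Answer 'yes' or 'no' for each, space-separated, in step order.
Answer: yes yes no yes yes yes yes

Derivation:
Step 0: SEND seq=5000 -> in-order
Step 1: SEND seq=200 -> in-order
Step 3: SEND seq=5228 -> out-of-order
Step 4: SEND seq=5133 -> in-order
Step 5: SEND seq=5295 -> in-order
Step 6: SEND seq=389 -> in-order
Step 7: SEND seq=467 -> in-order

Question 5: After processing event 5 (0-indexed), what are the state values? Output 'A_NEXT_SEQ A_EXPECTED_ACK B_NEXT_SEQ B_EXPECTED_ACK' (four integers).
After event 0: A_seq=5133 A_ack=200 B_seq=200 B_ack=5133
After event 1: A_seq=5133 A_ack=389 B_seq=389 B_ack=5133
After event 2: A_seq=5228 A_ack=389 B_seq=389 B_ack=5133
After event 3: A_seq=5295 A_ack=389 B_seq=389 B_ack=5133
After event 4: A_seq=5295 A_ack=389 B_seq=389 B_ack=5295
After event 5: A_seq=5336 A_ack=389 B_seq=389 B_ack=5336

5336 389 389 5336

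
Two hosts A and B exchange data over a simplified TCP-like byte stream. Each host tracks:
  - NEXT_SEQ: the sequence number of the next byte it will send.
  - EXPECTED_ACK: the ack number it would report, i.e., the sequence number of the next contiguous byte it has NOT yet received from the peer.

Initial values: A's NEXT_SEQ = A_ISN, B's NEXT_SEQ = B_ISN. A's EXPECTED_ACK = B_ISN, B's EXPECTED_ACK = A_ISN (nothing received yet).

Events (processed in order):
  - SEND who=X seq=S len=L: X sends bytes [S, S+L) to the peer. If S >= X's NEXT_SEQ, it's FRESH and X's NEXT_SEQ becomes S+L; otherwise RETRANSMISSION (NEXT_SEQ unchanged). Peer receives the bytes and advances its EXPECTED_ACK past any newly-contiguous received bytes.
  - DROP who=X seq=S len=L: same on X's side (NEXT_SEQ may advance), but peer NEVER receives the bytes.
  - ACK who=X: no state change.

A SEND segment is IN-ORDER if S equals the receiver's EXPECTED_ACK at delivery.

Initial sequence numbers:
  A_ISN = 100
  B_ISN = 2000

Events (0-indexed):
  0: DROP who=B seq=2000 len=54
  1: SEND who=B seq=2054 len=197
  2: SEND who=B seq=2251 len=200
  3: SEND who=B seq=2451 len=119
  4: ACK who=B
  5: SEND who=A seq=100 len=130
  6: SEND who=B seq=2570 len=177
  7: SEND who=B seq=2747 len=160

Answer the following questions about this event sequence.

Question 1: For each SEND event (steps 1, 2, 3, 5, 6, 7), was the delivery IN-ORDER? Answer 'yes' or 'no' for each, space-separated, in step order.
Answer: no no no yes no no

Derivation:
Step 1: SEND seq=2054 -> out-of-order
Step 2: SEND seq=2251 -> out-of-order
Step 3: SEND seq=2451 -> out-of-order
Step 5: SEND seq=100 -> in-order
Step 6: SEND seq=2570 -> out-of-order
Step 7: SEND seq=2747 -> out-of-order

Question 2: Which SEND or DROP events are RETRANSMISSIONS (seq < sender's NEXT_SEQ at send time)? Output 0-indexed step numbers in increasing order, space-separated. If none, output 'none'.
Answer: none

Derivation:
Step 0: DROP seq=2000 -> fresh
Step 1: SEND seq=2054 -> fresh
Step 2: SEND seq=2251 -> fresh
Step 3: SEND seq=2451 -> fresh
Step 5: SEND seq=100 -> fresh
Step 6: SEND seq=2570 -> fresh
Step 7: SEND seq=2747 -> fresh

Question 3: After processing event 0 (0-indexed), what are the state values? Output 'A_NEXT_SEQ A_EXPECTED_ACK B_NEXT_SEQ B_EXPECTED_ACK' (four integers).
After event 0: A_seq=100 A_ack=2000 B_seq=2054 B_ack=100

100 2000 2054 100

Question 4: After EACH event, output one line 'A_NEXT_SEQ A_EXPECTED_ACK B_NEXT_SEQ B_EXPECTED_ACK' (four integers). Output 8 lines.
100 2000 2054 100
100 2000 2251 100
100 2000 2451 100
100 2000 2570 100
100 2000 2570 100
230 2000 2570 230
230 2000 2747 230
230 2000 2907 230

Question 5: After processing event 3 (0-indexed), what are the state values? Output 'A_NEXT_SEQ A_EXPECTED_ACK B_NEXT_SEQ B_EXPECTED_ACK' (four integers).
After event 0: A_seq=100 A_ack=2000 B_seq=2054 B_ack=100
After event 1: A_seq=100 A_ack=2000 B_seq=2251 B_ack=100
After event 2: A_seq=100 A_ack=2000 B_seq=2451 B_ack=100
After event 3: A_seq=100 A_ack=2000 B_seq=2570 B_ack=100

100 2000 2570 100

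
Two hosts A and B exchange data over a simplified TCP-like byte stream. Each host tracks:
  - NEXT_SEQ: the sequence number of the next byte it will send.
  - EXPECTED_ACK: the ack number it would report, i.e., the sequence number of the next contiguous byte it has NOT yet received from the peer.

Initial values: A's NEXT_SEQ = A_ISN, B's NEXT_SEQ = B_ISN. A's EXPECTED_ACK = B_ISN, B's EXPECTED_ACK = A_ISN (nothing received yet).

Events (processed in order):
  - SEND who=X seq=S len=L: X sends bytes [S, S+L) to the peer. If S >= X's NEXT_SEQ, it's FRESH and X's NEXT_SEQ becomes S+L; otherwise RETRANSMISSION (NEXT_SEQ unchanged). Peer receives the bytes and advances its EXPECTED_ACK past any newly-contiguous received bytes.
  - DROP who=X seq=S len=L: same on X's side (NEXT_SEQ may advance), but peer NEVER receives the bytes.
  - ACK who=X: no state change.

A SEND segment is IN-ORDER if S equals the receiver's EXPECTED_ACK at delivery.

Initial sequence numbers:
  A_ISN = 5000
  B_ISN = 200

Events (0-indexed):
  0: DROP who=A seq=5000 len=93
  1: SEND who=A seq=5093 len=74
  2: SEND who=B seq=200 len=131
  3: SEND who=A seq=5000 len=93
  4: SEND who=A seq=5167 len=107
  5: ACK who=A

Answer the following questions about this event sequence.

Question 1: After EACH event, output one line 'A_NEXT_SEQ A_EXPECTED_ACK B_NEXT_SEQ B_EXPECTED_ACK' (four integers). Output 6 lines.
5093 200 200 5000
5167 200 200 5000
5167 331 331 5000
5167 331 331 5167
5274 331 331 5274
5274 331 331 5274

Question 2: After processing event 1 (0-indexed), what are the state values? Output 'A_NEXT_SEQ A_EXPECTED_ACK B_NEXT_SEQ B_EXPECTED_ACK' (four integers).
After event 0: A_seq=5093 A_ack=200 B_seq=200 B_ack=5000
After event 1: A_seq=5167 A_ack=200 B_seq=200 B_ack=5000

5167 200 200 5000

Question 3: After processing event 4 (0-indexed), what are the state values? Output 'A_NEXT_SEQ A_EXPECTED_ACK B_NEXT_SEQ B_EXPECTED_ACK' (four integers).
After event 0: A_seq=5093 A_ack=200 B_seq=200 B_ack=5000
After event 1: A_seq=5167 A_ack=200 B_seq=200 B_ack=5000
After event 2: A_seq=5167 A_ack=331 B_seq=331 B_ack=5000
After event 3: A_seq=5167 A_ack=331 B_seq=331 B_ack=5167
After event 4: A_seq=5274 A_ack=331 B_seq=331 B_ack=5274

5274 331 331 5274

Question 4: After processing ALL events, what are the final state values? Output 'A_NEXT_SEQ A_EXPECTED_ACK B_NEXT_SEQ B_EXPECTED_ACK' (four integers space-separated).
Answer: 5274 331 331 5274

Derivation:
After event 0: A_seq=5093 A_ack=200 B_seq=200 B_ack=5000
After event 1: A_seq=5167 A_ack=200 B_seq=200 B_ack=5000
After event 2: A_seq=5167 A_ack=331 B_seq=331 B_ack=5000
After event 3: A_seq=5167 A_ack=331 B_seq=331 B_ack=5167
After event 4: A_seq=5274 A_ack=331 B_seq=331 B_ack=5274
After event 5: A_seq=5274 A_ack=331 B_seq=331 B_ack=5274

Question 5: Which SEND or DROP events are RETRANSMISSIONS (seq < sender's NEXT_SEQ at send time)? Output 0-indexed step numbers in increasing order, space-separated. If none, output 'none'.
Step 0: DROP seq=5000 -> fresh
Step 1: SEND seq=5093 -> fresh
Step 2: SEND seq=200 -> fresh
Step 3: SEND seq=5000 -> retransmit
Step 4: SEND seq=5167 -> fresh

Answer: 3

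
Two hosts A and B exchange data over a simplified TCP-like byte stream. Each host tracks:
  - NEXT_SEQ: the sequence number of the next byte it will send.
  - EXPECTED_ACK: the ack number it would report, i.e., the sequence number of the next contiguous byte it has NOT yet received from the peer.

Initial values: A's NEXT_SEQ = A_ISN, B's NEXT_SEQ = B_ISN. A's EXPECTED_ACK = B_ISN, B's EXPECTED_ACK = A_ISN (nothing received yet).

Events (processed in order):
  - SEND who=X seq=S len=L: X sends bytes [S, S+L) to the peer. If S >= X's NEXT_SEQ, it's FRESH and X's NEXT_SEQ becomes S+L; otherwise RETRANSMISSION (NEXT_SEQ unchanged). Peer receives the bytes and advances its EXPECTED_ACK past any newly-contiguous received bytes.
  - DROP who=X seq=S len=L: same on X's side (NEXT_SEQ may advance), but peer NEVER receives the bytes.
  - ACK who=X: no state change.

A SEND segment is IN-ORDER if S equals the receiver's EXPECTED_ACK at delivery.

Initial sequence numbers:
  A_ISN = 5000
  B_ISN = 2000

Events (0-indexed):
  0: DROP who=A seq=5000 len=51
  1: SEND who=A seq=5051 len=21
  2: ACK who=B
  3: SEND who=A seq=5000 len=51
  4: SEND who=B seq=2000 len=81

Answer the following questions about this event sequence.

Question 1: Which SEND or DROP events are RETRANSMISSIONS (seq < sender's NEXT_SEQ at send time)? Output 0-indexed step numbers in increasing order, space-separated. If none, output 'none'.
Answer: 3

Derivation:
Step 0: DROP seq=5000 -> fresh
Step 1: SEND seq=5051 -> fresh
Step 3: SEND seq=5000 -> retransmit
Step 4: SEND seq=2000 -> fresh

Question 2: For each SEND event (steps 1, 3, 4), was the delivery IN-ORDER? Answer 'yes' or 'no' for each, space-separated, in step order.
Answer: no yes yes

Derivation:
Step 1: SEND seq=5051 -> out-of-order
Step 3: SEND seq=5000 -> in-order
Step 4: SEND seq=2000 -> in-order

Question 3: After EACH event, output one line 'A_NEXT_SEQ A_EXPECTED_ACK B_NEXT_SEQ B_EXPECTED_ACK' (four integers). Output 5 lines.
5051 2000 2000 5000
5072 2000 2000 5000
5072 2000 2000 5000
5072 2000 2000 5072
5072 2081 2081 5072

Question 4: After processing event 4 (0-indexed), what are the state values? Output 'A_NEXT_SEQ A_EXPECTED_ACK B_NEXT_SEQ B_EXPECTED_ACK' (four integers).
After event 0: A_seq=5051 A_ack=2000 B_seq=2000 B_ack=5000
After event 1: A_seq=5072 A_ack=2000 B_seq=2000 B_ack=5000
After event 2: A_seq=5072 A_ack=2000 B_seq=2000 B_ack=5000
After event 3: A_seq=5072 A_ack=2000 B_seq=2000 B_ack=5072
After event 4: A_seq=5072 A_ack=2081 B_seq=2081 B_ack=5072

5072 2081 2081 5072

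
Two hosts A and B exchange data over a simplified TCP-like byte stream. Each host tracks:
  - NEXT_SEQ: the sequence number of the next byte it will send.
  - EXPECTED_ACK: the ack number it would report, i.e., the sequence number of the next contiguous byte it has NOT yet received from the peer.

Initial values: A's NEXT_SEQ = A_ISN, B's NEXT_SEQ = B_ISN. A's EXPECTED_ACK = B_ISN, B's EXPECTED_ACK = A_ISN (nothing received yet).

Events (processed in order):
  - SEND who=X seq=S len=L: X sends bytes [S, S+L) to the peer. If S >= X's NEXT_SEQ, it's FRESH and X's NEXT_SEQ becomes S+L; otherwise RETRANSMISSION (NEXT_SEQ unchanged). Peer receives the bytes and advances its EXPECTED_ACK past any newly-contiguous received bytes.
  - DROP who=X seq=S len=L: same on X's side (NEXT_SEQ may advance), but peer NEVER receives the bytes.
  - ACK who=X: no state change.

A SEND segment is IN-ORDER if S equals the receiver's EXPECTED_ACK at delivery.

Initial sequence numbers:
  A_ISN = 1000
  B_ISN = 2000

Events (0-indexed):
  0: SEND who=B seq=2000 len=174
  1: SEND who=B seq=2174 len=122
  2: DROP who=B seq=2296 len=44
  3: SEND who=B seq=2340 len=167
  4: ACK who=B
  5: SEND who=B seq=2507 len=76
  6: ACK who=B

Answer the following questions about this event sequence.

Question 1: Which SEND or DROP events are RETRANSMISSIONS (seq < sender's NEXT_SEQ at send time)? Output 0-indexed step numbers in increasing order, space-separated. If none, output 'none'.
Answer: none

Derivation:
Step 0: SEND seq=2000 -> fresh
Step 1: SEND seq=2174 -> fresh
Step 2: DROP seq=2296 -> fresh
Step 3: SEND seq=2340 -> fresh
Step 5: SEND seq=2507 -> fresh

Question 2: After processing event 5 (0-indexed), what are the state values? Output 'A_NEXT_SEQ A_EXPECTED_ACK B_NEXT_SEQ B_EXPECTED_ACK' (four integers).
After event 0: A_seq=1000 A_ack=2174 B_seq=2174 B_ack=1000
After event 1: A_seq=1000 A_ack=2296 B_seq=2296 B_ack=1000
After event 2: A_seq=1000 A_ack=2296 B_seq=2340 B_ack=1000
After event 3: A_seq=1000 A_ack=2296 B_seq=2507 B_ack=1000
After event 4: A_seq=1000 A_ack=2296 B_seq=2507 B_ack=1000
After event 5: A_seq=1000 A_ack=2296 B_seq=2583 B_ack=1000

1000 2296 2583 1000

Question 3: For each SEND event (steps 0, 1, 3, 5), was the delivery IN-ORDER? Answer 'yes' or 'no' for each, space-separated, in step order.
Step 0: SEND seq=2000 -> in-order
Step 1: SEND seq=2174 -> in-order
Step 3: SEND seq=2340 -> out-of-order
Step 5: SEND seq=2507 -> out-of-order

Answer: yes yes no no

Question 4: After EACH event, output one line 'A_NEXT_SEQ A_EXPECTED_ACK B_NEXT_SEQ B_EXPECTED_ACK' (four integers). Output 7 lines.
1000 2174 2174 1000
1000 2296 2296 1000
1000 2296 2340 1000
1000 2296 2507 1000
1000 2296 2507 1000
1000 2296 2583 1000
1000 2296 2583 1000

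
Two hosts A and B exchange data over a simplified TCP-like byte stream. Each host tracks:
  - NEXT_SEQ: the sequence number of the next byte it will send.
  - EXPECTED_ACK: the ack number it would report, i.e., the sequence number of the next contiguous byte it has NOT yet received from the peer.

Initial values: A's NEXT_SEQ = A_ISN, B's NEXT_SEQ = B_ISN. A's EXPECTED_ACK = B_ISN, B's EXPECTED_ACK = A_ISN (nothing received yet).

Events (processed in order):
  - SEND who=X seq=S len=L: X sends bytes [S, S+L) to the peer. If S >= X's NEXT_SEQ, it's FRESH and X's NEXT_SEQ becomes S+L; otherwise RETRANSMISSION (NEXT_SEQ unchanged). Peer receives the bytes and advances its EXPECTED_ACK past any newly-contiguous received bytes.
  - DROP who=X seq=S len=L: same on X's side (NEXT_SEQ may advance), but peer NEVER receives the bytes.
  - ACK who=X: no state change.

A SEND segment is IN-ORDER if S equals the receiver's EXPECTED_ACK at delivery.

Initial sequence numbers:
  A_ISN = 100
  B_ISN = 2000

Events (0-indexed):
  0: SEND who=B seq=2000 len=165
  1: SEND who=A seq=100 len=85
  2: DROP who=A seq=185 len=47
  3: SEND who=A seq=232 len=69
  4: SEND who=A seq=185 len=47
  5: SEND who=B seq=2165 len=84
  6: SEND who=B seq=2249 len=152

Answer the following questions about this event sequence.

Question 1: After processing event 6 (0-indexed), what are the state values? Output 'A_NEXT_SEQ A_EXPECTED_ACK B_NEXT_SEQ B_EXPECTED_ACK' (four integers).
After event 0: A_seq=100 A_ack=2165 B_seq=2165 B_ack=100
After event 1: A_seq=185 A_ack=2165 B_seq=2165 B_ack=185
After event 2: A_seq=232 A_ack=2165 B_seq=2165 B_ack=185
After event 3: A_seq=301 A_ack=2165 B_seq=2165 B_ack=185
After event 4: A_seq=301 A_ack=2165 B_seq=2165 B_ack=301
After event 5: A_seq=301 A_ack=2249 B_seq=2249 B_ack=301
After event 6: A_seq=301 A_ack=2401 B_seq=2401 B_ack=301

301 2401 2401 301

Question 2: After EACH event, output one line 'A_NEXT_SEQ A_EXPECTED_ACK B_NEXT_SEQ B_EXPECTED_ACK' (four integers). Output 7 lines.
100 2165 2165 100
185 2165 2165 185
232 2165 2165 185
301 2165 2165 185
301 2165 2165 301
301 2249 2249 301
301 2401 2401 301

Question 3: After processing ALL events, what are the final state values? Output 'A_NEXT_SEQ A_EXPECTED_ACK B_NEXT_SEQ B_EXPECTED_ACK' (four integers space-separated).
After event 0: A_seq=100 A_ack=2165 B_seq=2165 B_ack=100
After event 1: A_seq=185 A_ack=2165 B_seq=2165 B_ack=185
After event 2: A_seq=232 A_ack=2165 B_seq=2165 B_ack=185
After event 3: A_seq=301 A_ack=2165 B_seq=2165 B_ack=185
After event 4: A_seq=301 A_ack=2165 B_seq=2165 B_ack=301
After event 5: A_seq=301 A_ack=2249 B_seq=2249 B_ack=301
After event 6: A_seq=301 A_ack=2401 B_seq=2401 B_ack=301

Answer: 301 2401 2401 301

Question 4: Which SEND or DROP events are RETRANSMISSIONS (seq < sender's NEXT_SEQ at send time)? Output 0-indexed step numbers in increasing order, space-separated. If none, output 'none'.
Answer: 4

Derivation:
Step 0: SEND seq=2000 -> fresh
Step 1: SEND seq=100 -> fresh
Step 2: DROP seq=185 -> fresh
Step 3: SEND seq=232 -> fresh
Step 4: SEND seq=185 -> retransmit
Step 5: SEND seq=2165 -> fresh
Step 6: SEND seq=2249 -> fresh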